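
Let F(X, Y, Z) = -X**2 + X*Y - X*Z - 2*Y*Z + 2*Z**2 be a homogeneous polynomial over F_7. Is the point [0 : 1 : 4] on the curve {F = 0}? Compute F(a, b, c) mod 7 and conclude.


F(0,1,4) ≡ 3 (mod 7); P is NOT on the curve.

Evaluate F(0, 1, 4) term-by-term (mod 7).
  -X**2 ↦ -1·0·1·1 = 0
  X*Y ↦ 1·0·1·1 = 0
  -X*Z ↦ -1·0·1·4 = 0
  -2*Y*Z ↦ -2·1·1·4 = -8
  2*Z**2 ↦ 2·1·1·16 = 32
Sum: F(0, 1, 4) = (0) + (0) + (0) + (-8) + (32) = 24.
Reducing mod 7: 24 ≡ 3 (mod 7).
Since F(a, b, c) ≡ 3 ≠ 0 (mod 7), P does NOT lie on the curve.


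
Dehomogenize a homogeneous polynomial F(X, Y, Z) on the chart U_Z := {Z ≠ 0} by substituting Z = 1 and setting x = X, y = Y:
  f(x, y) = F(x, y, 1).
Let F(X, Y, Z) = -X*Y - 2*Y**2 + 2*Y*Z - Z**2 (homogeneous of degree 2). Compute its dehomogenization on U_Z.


f(x, y) = -x*y - 2*y**2 + 2*y - 1

On U_Z we set Z = 1. Each monomial c·X^i·Y^j·Z^k in F becomes c·x^i·y^j·1^k = c·x^i·y^j.
Substituting Z = 1: F(X, Y, 1) = -x*y - 2*y**2 + 2*y - 1.
Note: deg(f) ≤ deg(F) = 2; strict inequality happens when F is divisible by Z (lost terms).


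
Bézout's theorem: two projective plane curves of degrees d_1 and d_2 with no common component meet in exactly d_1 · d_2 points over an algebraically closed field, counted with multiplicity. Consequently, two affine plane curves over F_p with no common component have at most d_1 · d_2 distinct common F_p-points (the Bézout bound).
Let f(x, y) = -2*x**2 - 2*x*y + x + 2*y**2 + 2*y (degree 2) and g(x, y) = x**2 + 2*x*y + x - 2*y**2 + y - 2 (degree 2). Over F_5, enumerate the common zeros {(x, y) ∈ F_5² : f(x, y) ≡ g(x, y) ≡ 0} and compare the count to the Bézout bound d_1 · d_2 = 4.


Common zeros: {(0, 4), (3, 0)}; count = 2; Bézout bound = 4.

deg(f) = 2, deg(g) = 2, so Bézout bound = 4.
Scan x ∈ F_5. For each x, list the y ∈ F_5 with f(x, y) ≡ 0 and those with g(x, y) ≡ 0 (mod 5); the common zeros in that column are the intersection.
  x = 0: f ≡ 0 at y ∈ {0, 4}; g ≡ 0 at y ∈ {4}; common: {4}.
  x = 1: f ≡ 0 at y ∈ ∅; g ≡ 0 at y ∈ {0, 4}; common: ∅.
  x = 2: f ≡ 0 at y ∈ ∅; g ≡ 0 at y ∈ ∅; common: ∅.
  x = 3: f ≡ 0 at y ∈ {0, 2}; g ≡ 0 at y ∈ {0, 1}; common: {0}.
  x = 4: f ≡ 0 at y ∈ {4}; g ≡ 0 at y ∈ {1}; common: ∅.
Collecting: common zeros = {(0, 4), (3, 0)}, so the count is 2.
Comparison with the Bézout bound: 2 ≤ 4 = deg(f)·deg(g), as expected for curves with no common component (the affine F_5-count falls short of the bound because intersections may lie at infinity, over extension fields, or carry multiplicity).


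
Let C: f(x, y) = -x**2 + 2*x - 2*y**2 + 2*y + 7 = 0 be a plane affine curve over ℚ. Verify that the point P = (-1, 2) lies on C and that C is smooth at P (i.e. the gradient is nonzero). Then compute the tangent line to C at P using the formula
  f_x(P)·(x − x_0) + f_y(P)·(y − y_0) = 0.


Tangent line at P: 4*x - 6*y + 16 = 0.

Step 1: f(-1, 2) = 0, so P lies on C.
Step 2: partial derivatives
  f_x(x, y) = 2 - 2*x, f_y(x, y) = 2 - 4*y.
  f_x(P) = 4, f_y(P) = -6 (gradient nonzero, so P is smooth).
Step 3: tangent line at P: 4·(x − -1) + -6·(y − 2) = 0.
Expanding: 4*x - 6*y + 16 = 0.


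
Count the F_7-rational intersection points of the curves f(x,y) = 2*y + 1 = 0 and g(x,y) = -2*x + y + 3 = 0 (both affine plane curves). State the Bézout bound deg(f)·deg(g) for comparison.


Common zeros: {(3, 3)}; count = 1; Bézout bound = 1.

deg(f) = 1, deg(g) = 1, so Bézout bound = 1.
Scan x ∈ F_7. For each x, list the y ∈ F_7 with f(x, y) ≡ 0 and those with g(x, y) ≡ 0 (mod 7); the common zeros in that column are the intersection.
  x = 0: f ≡ 0 at y ∈ {3}; g ≡ 0 at y ∈ {4}; common: ∅.
  x = 1: f ≡ 0 at y ∈ {3}; g ≡ 0 at y ∈ {6}; common: ∅.
  x = 2: f ≡ 0 at y ∈ {3}; g ≡ 0 at y ∈ {1}; common: ∅.
  x = 3: f ≡ 0 at y ∈ {3}; g ≡ 0 at y ∈ {3}; common: {3}.
  x = 4: f ≡ 0 at y ∈ {3}; g ≡ 0 at y ∈ {5}; common: ∅.
  x = 5: f ≡ 0 at y ∈ {3}; g ≡ 0 at y ∈ {0}; common: ∅.
  x = 6: f ≡ 0 at y ∈ {3}; g ≡ 0 at y ∈ {2}; common: ∅.
Collecting: common zeros = {(3, 3)}, so the count is 1.
Comparison with the Bézout bound: 1 ≤ 1 = deg(f)·deg(g), as expected for curves with no common component (the bound is attained).


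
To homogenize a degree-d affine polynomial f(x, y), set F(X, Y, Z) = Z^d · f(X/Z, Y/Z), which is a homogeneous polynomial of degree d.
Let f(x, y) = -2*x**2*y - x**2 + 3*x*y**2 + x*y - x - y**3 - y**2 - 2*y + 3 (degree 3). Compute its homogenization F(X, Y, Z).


F(X, Y, Z) = -2*X**2*Y - X**2*Z + 3*X*Y**2 + X*Y*Z - X*Z**2 - Y**3 - Y**2*Z - 2*Y*Z**2 + 3*Z**3

deg(f) = 3.
Substitute x = X/Z, y = Y/Z into f, then multiply by Z^3.
  monomial -2·x^2·y^1 ↦ -2·X^2·Y^1·Z^0.
  monomial -1·x^2·y^0 ↦ -1·X^2·Y^0·Z^1.
  monomial 3·x^1·y^2 ↦ 3·X^1·Y^2·Z^0.
  monomial 1·x^1·y^1 ↦ 1·X^1·Y^1·Z^1.
  monomial -1·x^1·y^0 ↦ -1·X^1·Y^0·Z^2.
  monomial -1·x^0·y^3 ↦ -1·X^0·Y^3·Z^0.
  monomial -1·x^0·y^2 ↦ -1·X^0·Y^2·Z^1.
  monomial -2·x^0·y^1 ↦ -2·X^0·Y^1·Z^2.
  monomial 3·x^0·y^0 ↦ 3·X^0·Y^0·Z^3.
Collecting: F(X, Y, Z) = -2*X**2*Y - X**2*Z + 3*X*Y**2 + X*Y*Z - X*Z**2 - Y**3 - Y**2*Z - 2*Y*Z**2 + 3*Z**3.


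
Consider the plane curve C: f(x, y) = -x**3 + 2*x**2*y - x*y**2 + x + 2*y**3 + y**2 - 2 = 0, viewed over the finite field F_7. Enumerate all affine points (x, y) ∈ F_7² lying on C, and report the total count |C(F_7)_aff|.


Affine F_7-points: {(0, 5), (4, 5), (6, 5)}; count = 3.

For each of the 49 pairs (x, y) ∈ F_7², evaluate f(x, y) mod 7. Record the zeros.
  x = 0: [0↦5, 1↦1, 2↦4, 3↦5, 4↦2, 5↦0, 6↦4]  zeros at y ∈ {5}
  x = 1: [0↦5, 1↦2, 2↦4, 3↦2, 4↦1, 5↦6, 6↦1]  zeros at y ∈ ∅
  x = 2: [0↦6, 1↦1, 2↦6, 3↦5, 4↦3, 5↦5, 6↦2]  zeros at y ∈ ∅
  x = 3: [0↦2, 1↦6, 2↦4, 3↦1, 4↦2, 5↦5, 6↦1]  zeros at y ∈ ∅
  x = 4: [0↦1, 1↦4, 2↦6, 3↦5, 4↦6, 5↦0, 6↦6]  zeros at y ∈ {5}
  x = 5: [0↦4, 1↦3, 2↦6, 3↦4, 4↦2, 5↦5, 6↦4]  zeros at y ∈ ∅
  x = 6: [0↦5, 1↦4, 2↦5, 3↦6, 4↦5, 5↦0, 6↦3]  zeros at y ∈ {5}
Collecting zeros: affine points = {(0, 5), (4, 5), (6, 5)}.
Total count |C(F_7)_aff| = 3.


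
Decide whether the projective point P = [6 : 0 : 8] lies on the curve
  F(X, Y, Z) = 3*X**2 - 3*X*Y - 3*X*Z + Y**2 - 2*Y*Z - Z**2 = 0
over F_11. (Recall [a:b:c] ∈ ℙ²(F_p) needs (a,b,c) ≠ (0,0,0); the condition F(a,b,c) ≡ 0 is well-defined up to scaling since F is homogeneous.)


F(6,0,8) ≡ 10 (mod 11); P is NOT on the curve.

Evaluate F(6, 0, 8) term-by-term (mod 11).
  3*X**2 ↦ 3·36·1·1 = 108
  -3*X*Y ↦ -3·6·0·1 = 0
  -3*X*Z ↦ -3·6·1·8 = -144
  Y**2 ↦ 1·1·0·1 = 0
  -2*Y*Z ↦ -2·1·0·8 = 0
  -Z**2 ↦ -1·1·1·64 = -64
Sum: F(6, 0, 8) = (108) + (0) + (-144) + (0) + (0) + (-64) = -100.
Reducing mod 11: -100 ≡ 10 (mod 11).
Since F(a, b, c) ≡ 10 ≠ 0 (mod 11), P does NOT lie on the curve.


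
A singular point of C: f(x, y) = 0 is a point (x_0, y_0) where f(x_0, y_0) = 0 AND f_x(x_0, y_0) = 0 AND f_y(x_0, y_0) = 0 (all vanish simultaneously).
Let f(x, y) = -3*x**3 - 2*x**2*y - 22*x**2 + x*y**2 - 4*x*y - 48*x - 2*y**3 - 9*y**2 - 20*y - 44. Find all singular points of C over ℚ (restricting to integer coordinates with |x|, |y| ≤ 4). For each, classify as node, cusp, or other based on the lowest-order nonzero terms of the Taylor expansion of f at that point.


Singular points: {(-2, -2)}; classification: cusp.

Compute partial derivatives:
  f_x = -9*x**2 - 4*x*y - 44*x + y**2 - 4*y - 48.
  f_y = -2*x**2 + 2*x*y - 4*x - 6*y**2 - 18*y - 20.
Scan x_0 ∈ {−4, ..., 4}. For each x_0, f_y(x_0, y) is a polynomial in y; find its integer roots y ∈ {−4, ..., 4}, then test f_x and f at those candidates.
  x = -4: f_y(-4, y) = -6*y**2 - 26*y - 36; no integer root y with |y| ≤ 4.
  x = -3: f_y(-3, y) = -6*y**2 - 24*y - 26; no integer root y with |y| ≤ 4.
  x = -2: f_y(-2, y) = -6*y**2 - 22*y - 20; vanishes at y ∈ {-2}. (-2, -2): f_x = 0, f = 0 — SINGULAR.
  x = -1: f_y(-1, y) = -6*y**2 - 20*y - 18; no integer root y with |y| ≤ 4.
  x = 0: f_y(0, y) = -6*y**2 - 18*y - 20; no integer root y with |y| ≤ 4.
  x = 1: f_y(1, y) = -6*y**2 - 16*y - 26; no integer root y with |y| ≤ 4.
  x = 2: f_y(2, y) = -6*y**2 - 14*y - 36; no integer root y with |y| ≤ 4.
  x = 3: f_y(3, y) = -6*y**2 - 12*y - 50; no integer root y with |y| ≤ 4.
  x = 4: f_y(4, y) = -6*y**2 - 10*y - 68; no integer root y with |y| ≤ 4.
Only singular point on the grid: (-2, -2).
Classify: substitute x = -2 + u, y = -2 + v and expand: f = -3*u**3 - 2*u**2*v + u*v**2 - 2*v**3 + v**2.
No constant or linear terms (consistent with a singular point). Quadratic part: v**2. Cubic part: -3*u**3 - 2*u**2*v + u*v**2 - 2*v**3.
The quadratic part v**2 is a perfect square, so there is a single (double) tangent line v = 0, i.e. y = -2. Restricting the cubic part to that line (v = 0) leaves -3*u**3 ≠ 0, so f is not divisible by v and the branch is v² ≈ 3*u**3 to lowest order — this is a cusp.
Classification: cusp.


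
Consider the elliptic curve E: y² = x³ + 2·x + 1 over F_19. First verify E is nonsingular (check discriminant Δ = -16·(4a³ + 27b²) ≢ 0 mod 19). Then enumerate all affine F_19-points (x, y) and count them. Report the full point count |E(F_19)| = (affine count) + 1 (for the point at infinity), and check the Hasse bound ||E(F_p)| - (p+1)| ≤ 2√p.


Affine points = {(0, 1), (0, 18), (1, 2), (1, 17), (4, 4), (4, 15), (6, 1), (6, 18), (7, 4), (7, 15), (8, 4), (8, 15), (9, 8), (9, 11), (11, 9), (11, 10), (12, 9), (12, 10), (13, 1), (13, 18), (15, 9), (15, 10), (16, 5), (16, 14), (18, 6), (18, 13)}; affine count = 26; |E(F_19)| = 27.

Discriminant check: Δ ∝ 4a³ + 27b² = 4·2³ + 27·1² = 4·8 + 27·1 ≡ 2 (mod 19). Nonzero ⇒ E is nonsingular.
For each x ∈ F_19, compute rhs = x³ + 2·x + 1 mod 19, then count y ∈ F_19 with y² ≡ rhs.
  x = 0: rhs = 1, matching y values: 1, 18 (2 points).
  x = 1: rhs = 4, matching y values: 2, 17 (2 points).
  x = 2: rhs = 13, matching y values: none (0 points).
  x = 3: rhs = 15, matching y values: none (0 points).
  x = 4: rhs = 16, matching y values: 4, 15 (2 points).
  x = 5: rhs = 3, matching y values: none (0 points).
  x = 6: rhs = 1, matching y values: 1, 18 (2 points).
  x = 7: rhs = 16, matching y values: 4, 15 (2 points).
  x = 8: rhs = 16, matching y values: 4, 15 (2 points).
  x = 9: rhs = 7, matching y values: 8, 11 (2 points).
  x = 10: rhs = 14, matching y values: none (0 points).
  x = 11: rhs = 5, matching y values: 9, 10 (2 points).
  x = 12: rhs = 5, matching y values: 9, 10 (2 points).
  x = 13: rhs = 1, matching y values: 1, 18 (2 points).
  x = 14: rhs = 18, matching y values: none (0 points).
  x = 15: rhs = 5, matching y values: 9, 10 (2 points).
  x = 16: rhs = 6, matching y values: 5, 14 (2 points).
  x = 17: rhs = 8, matching y values: none (0 points).
  x = 18: rhs = 17, matching y values: 6, 13 (2 points).
Total affine count: 26.
Full point count |E(F_19)| = 26 + 1 = 27.
Hasse bound: |27 − (19+1)| = |7| = 7 ≤ 2√19 ≈ 8.7178 ✓.


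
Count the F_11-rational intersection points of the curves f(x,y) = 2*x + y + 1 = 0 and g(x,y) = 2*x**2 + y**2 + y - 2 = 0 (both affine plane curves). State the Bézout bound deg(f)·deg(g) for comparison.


Common zeros: ∅; count = 0; Bézout bound = 2.

deg(f) = 1, deg(g) = 2, so Bézout bound = 2.
Scan x ∈ F_11. For each x, list the y ∈ F_11 with f(x, y) ≡ 0 and those with g(x, y) ≡ 0 (mod 11); the common zeros in that column are the intersection.
  x = 0: f ≡ 0 at y ∈ {10}; g ≡ 0 at y ∈ {1, 9}; common: ∅.
  x = 1: f ≡ 0 at y ∈ {8}; g ≡ 0 at y ∈ {0, 10}; common: ∅.
  x = 2: f ≡ 0 at y ∈ {6}; g ≡ 0 at y ∈ ∅; common: ∅.
  x = 3: f ≡ 0 at y ∈ {4}; g ≡ 0 at y ∈ {2, 8}; common: ∅.
  x = 4: f ≡ 0 at y ∈ {2}; g ≡ 0 at y ∈ ∅; common: ∅.
  x = 5: f ≡ 0 at y ∈ {0}; g ≡ 0 at y ∈ ∅; common: ∅.
  x = 6: f ≡ 0 at y ∈ {9}; g ≡ 0 at y ∈ ∅; common: ∅.
  x = 7: f ≡ 0 at y ∈ {7}; g ≡ 0 at y ∈ ∅; common: ∅.
  x = 8: f ≡ 0 at y ∈ {5}; g ≡ 0 at y ∈ {2, 8}; common: ∅.
  x = 9: f ≡ 0 at y ∈ {3}; g ≡ 0 at y ∈ ∅; common: ∅.
  x = 10: f ≡ 0 at y ∈ {1}; g ≡ 0 at y ∈ {0, 10}; common: ∅.
Collecting: common zeros = ∅, so the count is 0.
Comparison with the Bézout bound: 0 ≤ 2 = deg(f)·deg(g), as expected for curves with no common component (the affine F_11-count falls short of the bound because intersections may lie at infinity, over extension fields, or carry multiplicity).


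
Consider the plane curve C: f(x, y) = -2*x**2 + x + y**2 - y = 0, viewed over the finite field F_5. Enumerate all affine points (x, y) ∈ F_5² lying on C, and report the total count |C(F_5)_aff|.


Affine F_5-points: {(0, 0), (0, 1), (1, 3), (2, 3), (3, 0), (3, 1)}; count = 6.

For each of the 25 pairs (x, y) ∈ F_5², evaluate f(x, y) mod 5. Record the zeros.
  x = 0: [0↦0, 1↦0, 2↦2, 3↦1, 4↦2]  zeros at y ∈ {0, 1}
  x = 1: [0↦4, 1↦4, 2↦1, 3↦0, 4↦1]  zeros at y ∈ {3}
  x = 2: [0↦4, 1↦4, 2↦1, 3↦0, 4↦1]  zeros at y ∈ {3}
  x = 3: [0↦0, 1↦0, 2↦2, 3↦1, 4↦2]  zeros at y ∈ {0, 1}
  x = 4: [0↦2, 1↦2, 2↦4, 3↦3, 4↦4]  zeros at y ∈ ∅
Collecting zeros: affine points = {(0, 0), (0, 1), (1, 3), (2, 3), (3, 0), (3, 1)}.
Total count |C(F_5)_aff| = 6.


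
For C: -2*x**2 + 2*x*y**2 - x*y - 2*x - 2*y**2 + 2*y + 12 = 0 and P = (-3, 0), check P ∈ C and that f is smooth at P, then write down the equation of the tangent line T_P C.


Tangent line at P: 10*x + 5*y + 30 = 0.

Step 1: f(-3, 0) = 0, so P lies on C.
Step 2: partial derivatives
  f_x(x, y) = -4*x + 2*y**2 - y - 2, f_y(x, y) = 4*x*y - x - 4*y + 2.
  f_x(P) = 10, f_y(P) = 5 (gradient nonzero, so P is smooth).
Step 3: tangent line at P: 10·(x − -3) + 5·(y − 0) = 0.
Expanding: 10*x + 5*y + 30 = 0.


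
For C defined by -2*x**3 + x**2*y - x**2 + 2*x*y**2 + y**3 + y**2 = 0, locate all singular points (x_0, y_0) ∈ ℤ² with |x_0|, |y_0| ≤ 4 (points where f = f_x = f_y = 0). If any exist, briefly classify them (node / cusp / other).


Singular points: {(0, 0)}; classification: node.

Compute partial derivatives:
  f_x = -6*x**2 + 2*x*y - 2*x + 2*y**2.
  f_y = x**2 + 4*x*y + 3*y**2 + 2*y.
Scan x_0 ∈ {−4, ..., 4}. For each x_0, f_y(x_0, y) is a polynomial in y; find its integer roots y ∈ {−4, ..., 4}, then test f_x and f at those candidates.
  x = -4: f_y(-4, y) = 3*y**2 - 14*y + 16; vanishes at y ∈ {2}. (-4, 2): f_x = -96 ≠ 0.
  x = -3: f_y(-3, y) = 3*y**2 - 10*y + 9; no integer root y with |y| ≤ 4.
  x = -2: f_y(-2, y) = 3*y**2 - 6*y + 4; no integer root y with |y| ≤ 4.
  x = -1: f_y(-1, y) = 3*y**2 - 2*y + 1; no integer root y with |y| ≤ 4.
  x = 0: f_y(0, y) = 3*y**2 + 2*y; vanishes at y ∈ {0}. (0, 0): f_x = 0, f = 0 — SINGULAR.
  x = 1: f_y(1, y) = 3*y**2 + 6*y + 1; no integer root y with |y| ≤ 4.
  x = 2: f_y(2, y) = 3*y**2 + 10*y + 4; no integer root y with |y| ≤ 4.
  x = 3: f_y(3, y) = 3*y**2 + 14*y + 9; no integer root y with |y| ≤ 4.
  x = 4: f_y(4, y) = 3*y**2 + 18*y + 16; no integer root y with |y| ≤ 4.
Only singular point on the grid: (0, 0).
Classify: substitute x = 0 + u, y = 0 + v and expand: f = -2*u**3 + u**2*v - u**2 + 2*u*v**2 + v**3 + v**2.
No constant or linear terms (consistent with a singular point). Quadratic part: -u**2 + v**2. Cubic part: -2*u**3 + u**2*v + 2*u*v**2 + v**3.
The quadratic part v**2 - u**2 = (v − u)(v + u) splits into two distinct linear factors, so there are two distinct tangent lines y − 0 = ±(x − 0) — this is a node (ordinary double point).
Classification: node.


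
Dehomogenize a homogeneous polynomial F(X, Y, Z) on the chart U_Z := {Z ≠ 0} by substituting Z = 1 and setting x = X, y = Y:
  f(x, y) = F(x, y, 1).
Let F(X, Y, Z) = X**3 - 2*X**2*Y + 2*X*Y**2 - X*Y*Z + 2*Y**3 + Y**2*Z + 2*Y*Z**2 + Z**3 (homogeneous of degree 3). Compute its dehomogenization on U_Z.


f(x, y) = x**3 - 2*x**2*y + 2*x*y**2 - x*y + 2*y**3 + y**2 + 2*y + 1

On U_Z we set Z = 1. Each monomial c·X^i·Y^j·Z^k in F becomes c·x^i·y^j·1^k = c·x^i·y^j.
Substituting Z = 1: F(X, Y, 1) = x**3 - 2*x**2*y + 2*x*y**2 - x*y + 2*y**3 + y**2 + 2*y + 1.
Note: deg(f) ≤ deg(F) = 3; strict inequality happens when F is divisible by Z (lost terms).


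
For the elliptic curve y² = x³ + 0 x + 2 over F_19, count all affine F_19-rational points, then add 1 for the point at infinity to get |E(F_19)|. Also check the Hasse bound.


Affine points = {(4, 3), (4, 16), (6, 3), (6, 16), (8, 1), (8, 18), (9, 3), (9, 16), (12, 1), (12, 18), (18, 1), (18, 18)}; affine count = 12; |E(F_19)| = 13.

Discriminant check: Δ ∝ 4a³ + 27b² = 4·0³ + 27·2² = 4·0 + 27·4 ≡ 13 (mod 19). Nonzero ⇒ E is nonsingular.
For each x ∈ F_19, compute rhs = x³ + 0·x + 2 mod 19, then count y ∈ F_19 with y² ≡ rhs.
  x = 0: rhs = 2, matching y values: none (0 points).
  x = 1: rhs = 3, matching y values: none (0 points).
  x = 2: rhs = 10, matching y values: none (0 points).
  x = 3: rhs = 10, matching y values: none (0 points).
  x = 4: rhs = 9, matching y values: 3, 16 (2 points).
  x = 5: rhs = 13, matching y values: none (0 points).
  x = 6: rhs = 9, matching y values: 3, 16 (2 points).
  x = 7: rhs = 3, matching y values: none (0 points).
  x = 8: rhs = 1, matching y values: 1, 18 (2 points).
  x = 9: rhs = 9, matching y values: 3, 16 (2 points).
  x = 10: rhs = 14, matching y values: none (0 points).
  x = 11: rhs = 3, matching y values: none (0 points).
  x = 12: rhs = 1, matching y values: 1, 18 (2 points).
  x = 13: rhs = 14, matching y values: none (0 points).
  x = 14: rhs = 10, matching y values: none (0 points).
  x = 15: rhs = 14, matching y values: none (0 points).
  x = 16: rhs = 13, matching y values: none (0 points).
  x = 17: rhs = 13, matching y values: none (0 points).
  x = 18: rhs = 1, matching y values: 1, 18 (2 points).
Total affine count: 12.
Full point count |E(F_19)| = 12 + 1 = 13.
Hasse bound: |13 − (19+1)| = |-7| = 7 ≤ 2√19 ≈ 8.7178 ✓.


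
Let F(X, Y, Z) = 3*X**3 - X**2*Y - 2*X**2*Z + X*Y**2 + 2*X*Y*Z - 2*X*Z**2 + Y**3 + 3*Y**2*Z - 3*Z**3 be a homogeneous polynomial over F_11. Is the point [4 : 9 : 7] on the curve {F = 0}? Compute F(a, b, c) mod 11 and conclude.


F(4,9,7) ≡ 0 (mod 11); P is on the curve.

Evaluate F(4, 9, 7) term-by-term (mod 11).
  3*X**3 ↦ 3·64·1·1 = 192
  -X**2*Y ↦ -1·16·9·1 = -144
  -2*X**2*Z ↦ -2·16·1·7 = -224
  X*Y**2 ↦ 1·4·81·1 = 324
  2*X*Y*Z ↦ 2·4·9·7 = 504
  -2*X*Z**2 ↦ -2·4·1·49 = -392
  Y**3 ↦ 1·1·729·1 = 729
  3*Y**2*Z ↦ 3·1·81·7 = 1701
  -3*Z**3 ↦ -3·1·1·343 = -1029
Sum: F(4, 9, 7) = (192) + (-144) + (-224) + (324) + (504) + (-392) + (729) + (1701) + (-1029) = 1661.
Reducing mod 11: 1661 ≡ 0 (mod 11).
Since F(a, b, c) ≡ 0 (mod 11), P lies on the curve.


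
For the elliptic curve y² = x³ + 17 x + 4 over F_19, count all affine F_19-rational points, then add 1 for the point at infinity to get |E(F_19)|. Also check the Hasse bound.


Affine points = {(0, 2), (0, 17), (3, 5), (3, 14), (5, 9), (5, 10), (8, 5), (8, 14), (12, 6), (12, 13), (13, 3), (13, 16), (15, 9), (15, 10), (17, 0), (18, 9), (18, 10)}; affine count = 17; |E(F_19)| = 18.

Discriminant check: Δ ∝ 4a³ + 27b² = 4·17³ + 27·4² = 4·4913 + 27·16 ≡ 1 (mod 19). Nonzero ⇒ E is nonsingular.
For each x ∈ F_19, compute rhs = x³ + 17·x + 4 mod 19, then count y ∈ F_19 with y² ≡ rhs.
  x = 0: rhs = 4, matching y values: 2, 17 (2 points).
  x = 1: rhs = 3, matching y values: none (0 points).
  x = 2: rhs = 8, matching y values: none (0 points).
  x = 3: rhs = 6, matching y values: 5, 14 (2 points).
  x = 4: rhs = 3, matching y values: none (0 points).
  x = 5: rhs = 5, matching y values: 9, 10 (2 points).
  x = 6: rhs = 18, matching y values: none (0 points).
  x = 7: rhs = 10, matching y values: none (0 points).
  x = 8: rhs = 6, matching y values: 5, 14 (2 points).
  x = 9: rhs = 12, matching y values: none (0 points).
  x = 10: rhs = 15, matching y values: none (0 points).
  x = 11: rhs = 2, matching y values: none (0 points).
  x = 12: rhs = 17, matching y values: 6, 13 (2 points).
  x = 13: rhs = 9, matching y values: 3, 16 (2 points).
  x = 14: rhs = 3, matching y values: none (0 points).
  x = 15: rhs = 5, matching y values: 9, 10 (2 points).
  x = 16: rhs = 2, matching y values: none (0 points).
  x = 17: rhs = 0, matching y values: 0 (1 points).
  x = 18: rhs = 5, matching y values: 9, 10 (2 points).
Total affine count: 17.
Full point count |E(F_19)| = 17 + 1 = 18.
Hasse bound: |18 − (19+1)| = |-2| = 2 ≤ 2√19 ≈ 8.7178 ✓.


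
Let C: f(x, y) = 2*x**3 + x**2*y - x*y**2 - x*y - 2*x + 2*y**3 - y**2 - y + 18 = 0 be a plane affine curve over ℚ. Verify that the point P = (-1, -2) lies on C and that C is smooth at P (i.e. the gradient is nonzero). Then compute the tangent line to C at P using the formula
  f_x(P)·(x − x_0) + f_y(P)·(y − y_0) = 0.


Tangent line at P: 6*x + 25*y + 56 = 0.

Step 1: f(-1, -2) = 0, so P lies on C.
Step 2: partial derivatives
  f_x(x, y) = 6*x**2 + 2*x*y - y**2 - y - 2, f_y(x, y) = x**2 - 2*x*y - x + 6*y**2 - 2*y - 1.
  f_x(P) = 6, f_y(P) = 25 (gradient nonzero, so P is smooth).
Step 3: tangent line at P: 6·(x − -1) + 25·(y − -2) = 0.
Expanding: 6*x + 25*y + 56 = 0.


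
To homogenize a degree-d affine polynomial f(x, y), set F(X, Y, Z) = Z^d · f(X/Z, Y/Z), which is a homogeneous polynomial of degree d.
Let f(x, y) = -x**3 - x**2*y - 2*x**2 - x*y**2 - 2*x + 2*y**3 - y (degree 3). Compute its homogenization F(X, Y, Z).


F(X, Y, Z) = -X**3 - X**2*Y - 2*X**2*Z - X*Y**2 - 2*X*Z**2 + 2*Y**3 - Y*Z**2

deg(f) = 3.
Substitute x = X/Z, y = Y/Z into f, then multiply by Z^3.
  monomial -1·x^3·y^0 ↦ -1·X^3·Y^0·Z^0.
  monomial -1·x^2·y^1 ↦ -1·X^2·Y^1·Z^0.
  monomial -2·x^2·y^0 ↦ -2·X^2·Y^0·Z^1.
  monomial -1·x^1·y^2 ↦ -1·X^1·Y^2·Z^0.
  monomial -2·x^1·y^0 ↦ -2·X^1·Y^0·Z^2.
  monomial 2·x^0·y^3 ↦ 2·X^0·Y^3·Z^0.
  monomial -1·x^0·y^1 ↦ -1·X^0·Y^1·Z^2.
Collecting: F(X, Y, Z) = -X**3 - X**2*Y - 2*X**2*Z - X*Y**2 - 2*X*Z**2 + 2*Y**3 - Y*Z**2.


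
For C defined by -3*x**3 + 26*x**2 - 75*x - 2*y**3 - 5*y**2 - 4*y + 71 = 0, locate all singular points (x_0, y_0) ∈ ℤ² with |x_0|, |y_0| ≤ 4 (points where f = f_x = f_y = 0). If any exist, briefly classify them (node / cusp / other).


Singular points: {(3, -1)}; classification: node.

Compute partial derivatives:
  f_x = -9*x**2 + 52*x - 75.
  f_y = -6*y**2 - 10*y - 4.
Scan x_0 ∈ {−4, ..., 4}. For each x_0, f_y(x_0, y) is a polynomial in y; find its integer roots y ∈ {−4, ..., 4}, then test f_x and f at those candidates.
  x = -4: f_y(-4, y) = -6*y**2 - 10*y - 4; vanishes at y ∈ {-1}. (-4, -1): f_x = -427 ≠ 0.
  x = -3: f_y(-3, y) = -6*y**2 - 10*y - 4; vanishes at y ∈ {-1}. (-3, -1): f_x = -312 ≠ 0.
  x = -2: f_y(-2, y) = -6*y**2 - 10*y - 4; vanishes at y ∈ {-1}. (-2, -1): f_x = -215 ≠ 0.
  x = -1: f_y(-1, y) = -6*y**2 - 10*y - 4; vanishes at y ∈ {-1}. (-1, -1): f_x = -136 ≠ 0.
  x = 0: f_y(0, y) = -6*y**2 - 10*y - 4; vanishes at y ∈ {-1}. (0, -1): f_x = -75 ≠ 0.
  x = 1: f_y(1, y) = -6*y**2 - 10*y - 4; vanishes at y ∈ {-1}. (1, -1): f_x = -32 ≠ 0.
  x = 2: f_y(2, y) = -6*y**2 - 10*y - 4; vanishes at y ∈ {-1}. (2, -1): f_x = -7 ≠ 0.
  x = 3: f_y(3, y) = -6*y**2 - 10*y - 4; vanishes at y ∈ {-1}. (3, -1): f_x = 0, f = 0 — SINGULAR.
  x = 4: f_y(4, y) = -6*y**2 - 10*y - 4; vanishes at y ∈ {-1}. (4, -1): f_x = -11 ≠ 0.
Only singular point on the grid: (3, -1).
Classify: substitute x = 3 + u, y = -1 + v and expand: f = -3*u**3 - u**2 - 2*v**3 + v**2.
No constant or linear terms (consistent with a singular point). Quadratic part: -u**2 + v**2. Cubic part: -3*u**3 - 2*v**3.
The quadratic part v**2 - u**2 = (v − u)(v + u) splits into two distinct linear factors, so there are two distinct tangent lines y − -1 = ±(x − 3) — this is a node (ordinary double point).
Classification: node.


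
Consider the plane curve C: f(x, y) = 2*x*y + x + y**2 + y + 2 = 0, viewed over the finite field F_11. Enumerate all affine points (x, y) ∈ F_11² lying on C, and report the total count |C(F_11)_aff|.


Affine F_11-points: {(0, 4), (0, 6), (2, 7), (2, 10), (5, 2), (5, 9), (6, 1), (6, 8), (9, 0), (9, 3)}; count = 10.

For each of the 121 pairs (x, y) ∈ F_11², evaluate f(x, y) mod 11. Record the zeros.
  x = 0: [0↦2, 1↦4, 2↦8, 3↦3, 4↦0, 5↦10, 6↦0, 7↦3, 8↦8, 9↦4, 10↦2]  zeros at y ∈ {4, 6}
  x = 1: [0↦3, 1↦7, 2↦2, 3↦10, 4↦9, 5↦10, 6↦2, 7↦7, 8↦3, 9↦1, 10↦1]  zeros at y ∈ ∅
  x = 2: [0↦4, 1↦10, 2↦7, 3↦6, 4↦7, 5↦10, 6↦4, 7↦0, 8↦9, 9↦9, 10↦0]  zeros at y ∈ {7, 10}
  x = 3: [0↦5, 1↦2, 2↦1, 3↦2, 4↦5, 5↦10, 6↦6, 7↦4, 8↦4, 9↦6, 10↦10]  zeros at y ∈ ∅
  x = 4: [0↦6, 1↦5, 2↦6, 3↦9, 4↦3, 5↦10, 6↦8, 7↦8, 8↦10, 9↦3, 10↦9]  zeros at y ∈ ∅
  x = 5: [0↦7, 1↦8, 2↦0, 3↦5, 4↦1, 5↦10, 6↦10, 7↦1, 8↦5, 9↦0, 10↦8]  zeros at y ∈ {2, 9}
  x = 6: [0↦8, 1↦0, 2↦5, 3↦1, 4↦10, 5↦10, 6↦1, 7↦5, 8↦0, 9↦8, 10↦7]  zeros at y ∈ {1, 8}
  x = 7: [0↦9, 1↦3, 2↦10, 3↦8, 4↦8, 5↦10, 6↦3, 7↦9, 8↦6, 9↦5, 10↦6]  zeros at y ∈ ∅
  x = 8: [0↦10, 1↦6, 2↦4, 3↦4, 4↦6, 5↦10, 6↦5, 7↦2, 8↦1, 9↦2, 10↦5]  zeros at y ∈ ∅
  x = 9: [0↦0, 1↦9, 2↦9, 3↦0, 4↦4, 5↦10, 6↦7, 7↦6, 8↦7, 9↦10, 10↦4]  zeros at y ∈ {0, 3}
  x = 10: [0↦1, 1↦1, 2↦3, 3↦7, 4↦2, 5↦10, 6↦9, 7↦10, 8↦2, 9↦7, 10↦3]  zeros at y ∈ ∅
Collecting zeros: affine points = {(0, 4), (0, 6), (2, 7), (2, 10), (5, 2), (5, 9), (6, 1), (6, 8), (9, 0), (9, 3)}.
Total count |C(F_11)_aff| = 10.


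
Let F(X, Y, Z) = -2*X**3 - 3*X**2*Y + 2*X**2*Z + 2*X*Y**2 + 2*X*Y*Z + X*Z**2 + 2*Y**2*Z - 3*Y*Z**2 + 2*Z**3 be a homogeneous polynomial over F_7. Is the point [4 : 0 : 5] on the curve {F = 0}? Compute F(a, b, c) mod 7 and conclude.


F(4,0,5) ≡ 4 (mod 7); P is NOT on the curve.

Evaluate F(4, 0, 5) term-by-term (mod 7).
  -2*X**3 ↦ -2·64·1·1 = -128
  -3*X**2*Y ↦ -3·16·0·1 = 0
  2*X**2*Z ↦ 2·16·1·5 = 160
  2*X*Y**2 ↦ 2·4·0·1 = 0
  2*X*Y*Z ↦ 2·4·0·5 = 0
  X*Z**2 ↦ 1·4·1·25 = 100
  2*Y**2*Z ↦ 2·1·0·5 = 0
  -3*Y*Z**2 ↦ -3·1·0·25 = 0
  2*Z**3 ↦ 2·1·1·125 = 250
Sum: F(4, 0, 5) = (-128) + (0) + (160) + (0) + (0) + (100) + (0) + (0) + (250) = 382.
Reducing mod 7: 382 ≡ 4 (mod 7).
Since F(a, b, c) ≡ 4 ≠ 0 (mod 7), P does NOT lie on the curve.


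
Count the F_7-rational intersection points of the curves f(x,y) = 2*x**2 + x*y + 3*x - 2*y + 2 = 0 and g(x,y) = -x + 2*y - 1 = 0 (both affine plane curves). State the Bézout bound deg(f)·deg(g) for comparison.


Common zeros: ∅; count = 0; Bézout bound = 2.

deg(f) = 2, deg(g) = 1, so Bézout bound = 2.
Scan x ∈ F_7. For each x, list the y ∈ F_7 with f(x, y) ≡ 0 and those with g(x, y) ≡ 0 (mod 7); the common zeros in that column are the intersection.
  x = 0: f ≡ 0 at y ∈ {1}; g ≡ 0 at y ∈ {4}; common: ∅.
  x = 1: f ≡ 0 at y ∈ {0}; g ≡ 0 at y ∈ {1}; common: ∅.
  x = 2: f ≡ 0 at y ∈ ∅; g ≡ 0 at y ∈ {5}; common: ∅.
  x = 3: f ≡ 0 at y ∈ {6}; g ≡ 0 at y ∈ {2}; common: ∅.
  x = 4: f ≡ 0 at y ∈ {5}; g ≡ 0 at y ∈ {6}; common: ∅.
  x = 5: f ≡ 0 at y ∈ {1}; g ≡ 0 at y ∈ {3}; common: ∅.
  x = 6: f ≡ 0 at y ∈ {5}; g ≡ 0 at y ∈ {0}; common: ∅.
Collecting: common zeros = ∅, so the count is 0.
Comparison with the Bézout bound: 0 ≤ 2 = deg(f)·deg(g), as expected for curves with no common component (the affine F_7-count falls short of the bound because intersections may lie at infinity, over extension fields, or carry multiplicity).


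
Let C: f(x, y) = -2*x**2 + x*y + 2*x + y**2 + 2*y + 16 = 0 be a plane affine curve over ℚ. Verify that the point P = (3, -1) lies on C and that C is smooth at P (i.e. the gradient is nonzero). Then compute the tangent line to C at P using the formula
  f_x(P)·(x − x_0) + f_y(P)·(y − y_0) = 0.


Tangent line at P: -11*x + 3*y + 36 = 0.

Step 1: f(3, -1) = 0, so P lies on C.
Step 2: partial derivatives
  f_x(x, y) = -4*x + y + 2, f_y(x, y) = x + 2*y + 2.
  f_x(P) = -11, f_y(P) = 3 (gradient nonzero, so P is smooth).
Step 3: tangent line at P: -11·(x − 3) + 3·(y − -1) = 0.
Expanding: -11*x + 3*y + 36 = 0.


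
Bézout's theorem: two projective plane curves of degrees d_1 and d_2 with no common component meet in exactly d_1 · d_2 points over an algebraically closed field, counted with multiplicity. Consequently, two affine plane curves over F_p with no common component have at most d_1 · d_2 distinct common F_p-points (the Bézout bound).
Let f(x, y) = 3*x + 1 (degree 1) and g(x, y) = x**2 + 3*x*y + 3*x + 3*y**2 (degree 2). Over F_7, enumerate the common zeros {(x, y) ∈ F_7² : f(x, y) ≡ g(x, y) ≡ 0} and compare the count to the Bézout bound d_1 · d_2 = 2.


Common zeros: {(2, 6)}; count = 1; Bézout bound = 2.

deg(f) = 1, deg(g) = 2, so Bézout bound = 2.
Scan x ∈ F_7. For each x, list the y ∈ F_7 with f(x, y) ≡ 0 and those with g(x, y) ≡ 0 (mod 7); the common zeros in that column are the intersection.
  x = 0: f ≡ 0 at y ∈ ∅; g ≡ 0 at y ∈ {0}; common: ∅.
  x = 1: f ≡ 0 at y ∈ ∅; g ≡ 0 at y ∈ ∅; common: ∅.
  x = 2: f ≡ 0 at y ∈ {0, 1, 2, 3, 4, 5, 6}; g ≡ 0 at y ∈ {6}; common: {6}.
  x = 3: f ≡ 0 at y ∈ ∅; g ≡ 0 at y ∈ ∅; common: ∅.
  x = 4: f ≡ 0 at y ∈ ∅; g ≡ 0 at y ∈ {0, 3}; common: ∅.
  x = 5: f ≡ 0 at y ∈ ∅; g ≡ 0 at y ∈ {3, 6}; common: ∅.
  x = 6: f ≡ 0 at y ∈ ∅; g ≡ 0 at y ∈ ∅; common: ∅.
Collecting: common zeros = {(2, 6)}, so the count is 1.
Comparison with the Bézout bound: 1 ≤ 2 = deg(f)·deg(g), as expected for curves with no common component (the affine F_7-count falls short of the bound because intersections may lie at infinity, over extension fields, or carry multiplicity).


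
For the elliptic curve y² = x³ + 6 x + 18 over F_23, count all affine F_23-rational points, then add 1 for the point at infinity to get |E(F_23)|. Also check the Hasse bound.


Affine points = {(0, 8), (0, 15), (1, 5), (1, 18), (5, 9), (5, 14), (7, 9), (7, 14), (8, 7), (8, 16), (11, 9), (11, 14), (12, 1), (12, 22), (13, 4), (13, 19), (16, 1), (16, 22), (18, 1), (18, 22)}; affine count = 20; |E(F_23)| = 21.

Discriminant check: Δ ∝ 4a³ + 27b² = 4·6³ + 27·18² = 4·216 + 27·324 ≡ 21 (mod 23). Nonzero ⇒ E is nonsingular.
For each x ∈ F_23, compute rhs = x³ + 6·x + 18 mod 23, then count y ∈ F_23 with y² ≡ rhs.
  x = 0: rhs = 18, matching y values: 8, 15 (2 points).
  x = 1: rhs = 2, matching y values: 5, 18 (2 points).
  x = 2: rhs = 15, matching y values: none (0 points).
  x = 3: rhs = 17, matching y values: none (0 points).
  x = 4: rhs = 14, matching y values: none (0 points).
  x = 5: rhs = 12, matching y values: 9, 14 (2 points).
  x = 6: rhs = 17, matching y values: none (0 points).
  x = 7: rhs = 12, matching y values: 9, 14 (2 points).
  x = 8: rhs = 3, matching y values: 7, 16 (2 points).
  x = 9: rhs = 19, matching y values: none (0 points).
  x = 10: rhs = 20, matching y values: none (0 points).
  x = 11: rhs = 12, matching y values: 9, 14 (2 points).
  x = 12: rhs = 1, matching y values: 1, 22 (2 points).
  x = 13: rhs = 16, matching y values: 4, 19 (2 points).
  x = 14: rhs = 17, matching y values: none (0 points).
  x = 15: rhs = 10, matching y values: none (0 points).
  x = 16: rhs = 1, matching y values: 1, 22 (2 points).
  x = 17: rhs = 19, matching y values: none (0 points).
  x = 18: rhs = 1, matching y values: 1, 22 (2 points).
  x = 19: rhs = 22, matching y values: none (0 points).
  x = 20: rhs = 19, matching y values: none (0 points).
  x = 21: rhs = 21, matching y values: none (0 points).
  x = 22: rhs = 11, matching y values: none (0 points).
Total affine count: 20.
Full point count |E(F_23)| = 20 + 1 = 21.
Hasse bound: |21 − (23+1)| = |-3| = 3 ≤ 2√23 ≈ 9.5917 ✓.


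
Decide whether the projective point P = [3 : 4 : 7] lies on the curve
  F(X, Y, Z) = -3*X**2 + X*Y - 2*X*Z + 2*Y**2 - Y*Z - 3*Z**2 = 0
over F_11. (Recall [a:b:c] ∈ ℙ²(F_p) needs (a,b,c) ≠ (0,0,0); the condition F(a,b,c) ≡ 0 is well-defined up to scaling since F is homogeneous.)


F(3,4,7) ≡ 9 (mod 11); P is NOT on the curve.

Evaluate F(3, 4, 7) term-by-term (mod 11).
  -3*X**2 ↦ -3·9·1·1 = -27
  X*Y ↦ 1·3·4·1 = 12
  -2*X*Z ↦ -2·3·1·7 = -42
  2*Y**2 ↦ 2·1·16·1 = 32
  -Y*Z ↦ -1·1·4·7 = -28
  -3*Z**2 ↦ -3·1·1·49 = -147
Sum: F(3, 4, 7) = (-27) + (12) + (-42) + (32) + (-28) + (-147) = -200.
Reducing mod 11: -200 ≡ 9 (mod 11).
Since F(a, b, c) ≡ 9 ≠ 0 (mod 11), P does NOT lie on the curve.


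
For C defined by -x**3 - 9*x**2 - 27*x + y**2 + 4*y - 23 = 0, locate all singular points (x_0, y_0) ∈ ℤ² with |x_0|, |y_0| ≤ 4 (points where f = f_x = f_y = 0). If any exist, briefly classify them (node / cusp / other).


Singular points: {(-3, -2)}; classification: cusp.

Compute partial derivatives:
  f_x = -3*x**2 - 18*x - 27.
  f_y = 2*y + 4.
Scan x_0 ∈ {−4, ..., 4}. For each x_0, f_y(x_0, y) is a polynomial in y; find its integer roots y ∈ {−4, ..., 4}, then test f_x and f at those candidates.
  x = -4: f_y(-4, y) = 2*y + 4; vanishes at y ∈ {-2}. (-4, -2): f_x = -3 ≠ 0.
  x = -3: f_y(-3, y) = 2*y + 4; vanishes at y ∈ {-2}. (-3, -2): f_x = 0, f = 0 — SINGULAR.
  x = -2: f_y(-2, y) = 2*y + 4; vanishes at y ∈ {-2}. (-2, -2): f_x = -3 ≠ 0.
  x = -1: f_y(-1, y) = 2*y + 4; vanishes at y ∈ {-2}. (-1, -2): f_x = -12 ≠ 0.
  x = 0: f_y(0, y) = 2*y + 4; vanishes at y ∈ {-2}. (0, -2): f_x = -27 ≠ 0.
  x = 1: f_y(1, y) = 2*y + 4; vanishes at y ∈ {-2}. (1, -2): f_x = -48 ≠ 0.
  x = 2: f_y(2, y) = 2*y + 4; vanishes at y ∈ {-2}. (2, -2): f_x = -75 ≠ 0.
  x = 3: f_y(3, y) = 2*y + 4; vanishes at y ∈ {-2}. (3, -2): f_x = -108 ≠ 0.
  x = 4: f_y(4, y) = 2*y + 4; vanishes at y ∈ {-2}. (4, -2): f_x = -147 ≠ 0.
Only singular point on the grid: (-3, -2).
Classify: substitute x = -3 + u, y = -2 + v and expand: f = -u**3 + v**2.
No constant or linear terms (consistent with a singular point). Quadratic part: v**2. Cubic part: -u**3.
The quadratic part v**2 is a perfect square, so there is a single (double) tangent line v = 0, i.e. y = -2. Restricting the cubic part to that line (v = 0) leaves -u**3 ≠ 0, so f is not divisible by v and the branch is v² ≈ u**3 to lowest order — this is a cusp.
Classification: cusp.


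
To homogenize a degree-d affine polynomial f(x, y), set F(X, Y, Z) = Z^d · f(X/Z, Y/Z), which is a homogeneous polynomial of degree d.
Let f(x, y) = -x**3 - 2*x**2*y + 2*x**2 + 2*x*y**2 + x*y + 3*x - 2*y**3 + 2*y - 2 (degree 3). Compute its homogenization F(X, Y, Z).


F(X, Y, Z) = -X**3 - 2*X**2*Y + 2*X**2*Z + 2*X*Y**2 + X*Y*Z + 3*X*Z**2 - 2*Y**3 + 2*Y*Z**2 - 2*Z**3

deg(f) = 3.
Substitute x = X/Z, y = Y/Z into f, then multiply by Z^3.
  monomial -1·x^3·y^0 ↦ -1·X^3·Y^0·Z^0.
  monomial -2·x^2·y^1 ↦ -2·X^2·Y^1·Z^0.
  monomial 2·x^2·y^0 ↦ 2·X^2·Y^0·Z^1.
  monomial 2·x^1·y^2 ↦ 2·X^1·Y^2·Z^0.
  monomial 1·x^1·y^1 ↦ 1·X^1·Y^1·Z^1.
  monomial 3·x^1·y^0 ↦ 3·X^1·Y^0·Z^2.
  monomial -2·x^0·y^3 ↦ -2·X^0·Y^3·Z^0.
  monomial 2·x^0·y^1 ↦ 2·X^0·Y^1·Z^2.
  monomial -2·x^0·y^0 ↦ -2·X^0·Y^0·Z^3.
Collecting: F(X, Y, Z) = -X**3 - 2*X**2*Y + 2*X**2*Z + 2*X*Y**2 + X*Y*Z + 3*X*Z**2 - 2*Y**3 + 2*Y*Z**2 - 2*Z**3.


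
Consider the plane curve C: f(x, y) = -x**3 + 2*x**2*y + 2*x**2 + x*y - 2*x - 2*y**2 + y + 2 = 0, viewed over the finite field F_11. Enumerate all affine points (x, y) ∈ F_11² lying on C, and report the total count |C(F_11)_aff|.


Affine F_11-points: {(4, 3), (4, 10), (6, 0), (6, 1), (8, 2), (8, 6), (9, 0), (9, 9), (10, 5), (10, 7)}; count = 10.

For each of the 121 pairs (x, y) ∈ F_11², evaluate f(x, y) mod 11. Record the zeros.
  x = 0: [0↦2, 1↦1, 2↦7, 3↦9, 4↦7, 5↦1, 6↦2, 7↦10, 8↦3, 9↦3, 10↦10]  zeros at y ∈ ∅
  x = 1: [0↦1, 1↦3, 2↦1, 3↦6, 4↦7, 5↦4, 6↦8, 7↦8, 8↦4, 9↦7, 10↦6]  zeros at y ∈ ∅
  x = 2: [0↦9, 1↦7, 2↦1, 3↦2, 4↦10, 5↦3, 6↦3, 7↦10, 8↦2, 9↦1, 10↦7]  zeros at y ∈ ∅
  x = 3: [0↦9, 1↦7, 2↦1, 3↦2, 4↦10, 5↦3, 6↦3, 7↦10, 8↦2, 9↦1, 10↦7]  zeros at y ∈ ∅
  x = 4: [0↦6, 1↦8, 2↦6, 3↦0, 4↦1, 5↦9, 6↦2, 7↦2, 8↦9, 9↦1, 10↦0]  zeros at y ∈ {3, 10}
  x = 5: [0↦5, 1↦4, 2↦10, 3↦1, 4↦10, 5↦4, 6↦5, 7↦2, 8↦6, 9↦6, 10↦2]  zeros at y ∈ ∅
  x = 6: [0↦0, 1↦0, 2↦7, 3↦10, 4↦9, 5↦4, 6↦6, 7↦4, 8↦9, 9↦10, 10↦7]  zeros at y ∈ {0, 1}
  x = 7: [0↦7, 1↦1, 2↦2, 3↦10, 4↦3, 5↦3, 6↦10, 7↦2, 8↦1, 9↦7, 10↦9]  zeros at y ∈ ∅
  x = 8: [0↦9, 1↦1, 2↦0, 3↦6, 4↦8, 5↦6, 6↦0, 7↦1, 8↦9, 9↦2, 10↦2]  zeros at y ∈ {2, 6}
  x = 9: [0↦0, 1↦5, 2↦6, 3↦3, 4↦7, 5↦7, 6↦3, 7↦6, 8↦5, 9↦0, 10↦2]  zeros at y ∈ {0, 9}
  x = 10: [0↦7, 1↦7, 2↦3, 3↦6, 4↦5, 5↦0, 6↦2, 7↦0, 8↦5, 9↦6, 10↦3]  zeros at y ∈ {5, 7}
Collecting zeros: affine points = {(4, 3), (4, 10), (6, 0), (6, 1), (8, 2), (8, 6), (9, 0), (9, 9), (10, 5), (10, 7)}.
Total count |C(F_11)_aff| = 10.


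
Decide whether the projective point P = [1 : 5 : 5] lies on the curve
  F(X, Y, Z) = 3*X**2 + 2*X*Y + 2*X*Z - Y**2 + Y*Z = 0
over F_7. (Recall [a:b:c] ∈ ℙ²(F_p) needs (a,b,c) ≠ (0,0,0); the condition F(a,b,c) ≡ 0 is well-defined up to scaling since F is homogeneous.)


F(1,5,5) ≡ 2 (mod 7); P is NOT on the curve.

Evaluate F(1, 5, 5) term-by-term (mod 7).
  3*X**2 ↦ 3·1·1·1 = 3
  2*X*Y ↦ 2·1·5·1 = 10
  2*X*Z ↦ 2·1·1·5 = 10
  -Y**2 ↦ -1·1·25·1 = -25
  Y*Z ↦ 1·1·5·5 = 25
Sum: F(1, 5, 5) = (3) + (10) + (10) + (-25) + (25) = 23.
Reducing mod 7: 23 ≡ 2 (mod 7).
Since F(a, b, c) ≡ 2 ≠ 0 (mod 7), P does NOT lie on the curve.


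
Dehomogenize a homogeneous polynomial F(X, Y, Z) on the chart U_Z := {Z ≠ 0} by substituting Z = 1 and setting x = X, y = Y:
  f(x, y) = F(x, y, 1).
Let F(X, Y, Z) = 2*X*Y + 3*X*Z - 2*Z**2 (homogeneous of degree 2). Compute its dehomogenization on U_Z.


f(x, y) = 2*x*y + 3*x - 2

On U_Z we set Z = 1. Each monomial c·X^i·Y^j·Z^k in F becomes c·x^i·y^j·1^k = c·x^i·y^j.
Substituting Z = 1: F(X, Y, 1) = 2*x*y + 3*x - 2.
Note: deg(f) ≤ deg(F) = 2; strict inequality happens when F is divisible by Z (lost terms).


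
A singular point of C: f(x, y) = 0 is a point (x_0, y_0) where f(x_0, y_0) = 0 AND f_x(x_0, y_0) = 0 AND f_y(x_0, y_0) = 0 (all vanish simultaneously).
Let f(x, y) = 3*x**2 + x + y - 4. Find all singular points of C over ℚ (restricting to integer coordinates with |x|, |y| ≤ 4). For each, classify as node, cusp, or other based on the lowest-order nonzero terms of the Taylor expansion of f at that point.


No singular points in the scanned grid; C is smooth there.

Compute partial derivatives:
  f_x = 6*x + 1.
  f_y = 1.
f_y = 1 is a nonzero constant, so f_y never vanishes: no point (x, y) can satisfy f = f_x = f_y = 0. In particular no (x, y) ∈ {−4, ..., 4}² is singular; the curve is smooth.


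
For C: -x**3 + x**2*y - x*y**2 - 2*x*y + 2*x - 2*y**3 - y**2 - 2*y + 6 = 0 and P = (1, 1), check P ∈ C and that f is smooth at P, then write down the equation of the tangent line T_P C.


Tangent line at P: -2*x - 13*y + 15 = 0.

Step 1: f(1, 1) = 0, so P lies on C.
Step 2: partial derivatives
  f_x(x, y) = -3*x**2 + 2*x*y - y**2 - 2*y + 2, f_y(x, y) = x**2 - 2*x*y - 2*x - 6*y**2 - 2*y - 2.
  f_x(P) = -2, f_y(P) = -13 (gradient nonzero, so P is smooth).
Step 3: tangent line at P: -2·(x − 1) + -13·(y − 1) = 0.
Expanding: -2*x - 13*y + 15 = 0.


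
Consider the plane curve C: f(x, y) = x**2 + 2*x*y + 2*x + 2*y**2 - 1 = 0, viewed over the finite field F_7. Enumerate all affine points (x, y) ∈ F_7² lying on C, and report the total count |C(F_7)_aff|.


Affine F_7-points: {(0, 2), (0, 5), (1, 2), (1, 4), (2, 0), (2, 5), (3, 0), (3, 4)}; count = 8.

For each of the 49 pairs (x, y) ∈ F_7², evaluate f(x, y) mod 7. Record the zeros.
  x = 0: [0↦6, 1↦1, 2↦0, 3↦3, 4↦3, 5↦0, 6↦1]  zeros at y ∈ {2, 5}
  x = 1: [0↦2, 1↦6, 2↦0, 3↦5, 4↦0, 5↦6, 6↦2]  zeros at y ∈ {2, 4}
  x = 2: [0↦0, 1↦6, 2↦2, 3↦2, 4↦6, 5↦0, 6↦5]  zeros at y ∈ {0, 5}
  x = 3: [0↦0, 1↦1, 2↦6, 3↦1, 4↦0, 5↦3, 6↦3]  zeros at y ∈ {0, 4}
  x = 4: [0↦2, 1↦5, 2↦5, 3↦2, 4↦3, 5↦1, 6↦3]  zeros at y ∈ ∅
  x = 5: [0↦6, 1↦4, 2↦6, 3↦5, 4↦1, 5↦1, 6↦5]  zeros at y ∈ ∅
  x = 6: [0↦5, 1↦5, 2↦2, 3↦3, 4↦1, 5↦3, 6↦2]  zeros at y ∈ ∅
Collecting zeros: affine points = {(0, 2), (0, 5), (1, 2), (1, 4), (2, 0), (2, 5), (3, 0), (3, 4)}.
Total count |C(F_7)_aff| = 8.
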